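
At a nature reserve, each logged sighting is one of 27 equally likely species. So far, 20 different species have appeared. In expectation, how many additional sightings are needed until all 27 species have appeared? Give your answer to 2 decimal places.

70.01

With k distinct species already seen, the next new one takes an expected 27/(27-k) sightings.
Sum over k = 20,...,26: E = 27/7 + 27/6 + 27/5 + ... + 27/2 + 27/1 = 70.007.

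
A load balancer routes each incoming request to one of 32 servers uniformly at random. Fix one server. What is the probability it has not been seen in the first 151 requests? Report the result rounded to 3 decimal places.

0.008

On each request the fixed server fails to appear with probability 31/32.
P(still missing after 151) = (31/32)^151 = 0.0083.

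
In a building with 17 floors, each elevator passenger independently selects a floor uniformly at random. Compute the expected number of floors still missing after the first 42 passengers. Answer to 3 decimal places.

1.332

For each floor, P(unseen after 42) = (16/17)^42 = 0.0784.
By linearity of expectation, E[unseen] = 17·(16/17)^42 = 1.3324.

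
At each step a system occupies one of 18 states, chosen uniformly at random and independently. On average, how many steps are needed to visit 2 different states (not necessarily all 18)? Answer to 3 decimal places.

2.059

With k distinct states already seen, the next new one arrives after an expected 18/(18-k) steps.
Sum over k = 0,...,1: E = 18/18 + 18/17 = 2.0588.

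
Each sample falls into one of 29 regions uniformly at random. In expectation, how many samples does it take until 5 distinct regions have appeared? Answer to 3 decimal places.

5.385

Going from k to k+1 distinct takes a geometric number of samples with mean 29/(29-k).
Sum over k = 0,...,4: E = 29/29 + 29/28 + 29/27 + 29/26 + 29/25 = 5.3852.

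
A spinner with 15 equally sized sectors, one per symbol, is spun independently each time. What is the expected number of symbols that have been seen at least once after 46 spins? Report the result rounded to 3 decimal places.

For each symbol, P(seen in 46 spins) = 1 - (14/15)^46 = 0.9582.
By linearity of expectation, E[distinct seen] = 15·(1 - (14/15)^46) = 14.3723.

14.372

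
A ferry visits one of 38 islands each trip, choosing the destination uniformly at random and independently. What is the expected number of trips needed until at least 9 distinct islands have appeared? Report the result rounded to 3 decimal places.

Going from k to k+1 distinct takes a geometric number of trips with mean 38/(38-k).
Sum over k = 0,...,8: E = 38/38 + 38/37 + 38/36 + ... + 38/31 + 38/30 = 10.1174.

10.117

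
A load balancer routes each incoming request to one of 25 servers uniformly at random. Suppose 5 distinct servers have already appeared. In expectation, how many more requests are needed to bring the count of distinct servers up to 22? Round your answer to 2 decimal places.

From k distinct to k+1 distinct takes on average 25/(25-k) requests.
Sum over k = 5,...,21: E = 25/20 + 25/19 + 25/18 + ... + 25/5 + 25/4 = 44.110.

44.11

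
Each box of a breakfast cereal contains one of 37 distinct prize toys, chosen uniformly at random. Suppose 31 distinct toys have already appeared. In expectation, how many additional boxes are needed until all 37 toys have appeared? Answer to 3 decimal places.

90.650

With k distinct toys already seen, the next new one takes an expected 37/(37-k) boxes.
Sum over k = 31,...,36: E = 37/6 + 37/5 + 37/4 + 37/3 + 37/2 + 37/1 = 90.6500.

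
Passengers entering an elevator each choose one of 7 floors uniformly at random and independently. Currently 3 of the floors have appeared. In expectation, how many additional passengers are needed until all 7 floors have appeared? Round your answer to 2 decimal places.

14.58

The wait to go from k to k+1 distinct floors is geometric with mean 7/(7-k).
Sum over k = 3,...,6: E = 7/4 + 7/3 + 7/2 + 7/1 = 14.583.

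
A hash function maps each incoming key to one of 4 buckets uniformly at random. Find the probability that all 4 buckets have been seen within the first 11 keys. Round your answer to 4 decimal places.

0.8340

Let A_i be the event that bucket i is missing after 11 keys. By inclusion–exclusion on the A_i,
P(all seen) = Σ_{j=0}^{4} (-1)^j C(4,j)((4-j)/4)^11
= 1.00000 - 0.16894 + 0.00293 - 0.00000 + 0.00000
= 0.83399.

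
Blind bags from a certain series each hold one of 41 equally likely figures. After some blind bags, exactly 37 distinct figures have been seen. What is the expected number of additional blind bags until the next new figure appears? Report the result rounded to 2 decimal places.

Each blind bag yields a new figure with probability (41-37)/41 = 4/41, so the wait is geometric with mean 41/4.
E = 41/4 = 10.250.

10.25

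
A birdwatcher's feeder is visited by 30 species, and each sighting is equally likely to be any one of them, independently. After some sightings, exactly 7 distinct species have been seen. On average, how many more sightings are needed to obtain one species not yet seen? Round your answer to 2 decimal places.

Each sighting yields a new species with probability (30-7)/30 = 23/30, so the wait is geometric with mean 30/23.
E = 30/23 = 1.304.

1.30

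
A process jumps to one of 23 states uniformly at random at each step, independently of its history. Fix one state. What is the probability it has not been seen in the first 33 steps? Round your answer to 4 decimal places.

On each step the fixed state fails to appear with probability 22/23.
P(still missing after 33) = (22/23)^33 = 0.23064.

0.2306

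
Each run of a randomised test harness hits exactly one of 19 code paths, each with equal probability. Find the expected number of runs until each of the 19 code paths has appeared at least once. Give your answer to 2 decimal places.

67.41

Split into phases: going from k distinct to k+1 distinct takes on average 19/(19-k) runs.
E[T] = 19/19 + 19/18 + 19/17 + ... + 19/2 + 19/1 = 19·H_{19}.
H_{19} = 3.548, so E[T] = 67.407.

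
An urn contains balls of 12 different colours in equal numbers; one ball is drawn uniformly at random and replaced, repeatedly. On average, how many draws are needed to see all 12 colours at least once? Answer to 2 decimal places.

37.24

Split into phases: going from k distinct to k+1 distinct takes on average 12/(12-k) draws.
E[T] = 12/12 + 12/11 + 12/10 + ... + 12/2 + 12/1 = 12·H_{12}.
H_{12} = 3.103, so E[T] = 37.239.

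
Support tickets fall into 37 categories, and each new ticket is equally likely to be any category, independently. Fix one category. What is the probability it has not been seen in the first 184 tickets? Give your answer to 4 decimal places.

Each ticket misses the fixed category with probability (37-1)/37 = 36/37, independently.
P(still missing after 184) = (36/37)^184 = 0.00646.

0.0065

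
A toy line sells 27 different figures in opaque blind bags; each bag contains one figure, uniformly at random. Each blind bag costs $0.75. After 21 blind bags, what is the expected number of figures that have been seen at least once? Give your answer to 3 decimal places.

14.777

For each figure, P(seen in 21 blind bags) = 1 - (26/27)^21 = 0.5473.
By linearity of expectation, E[distinct seen] = 27·(1 - (26/27)^21) = 14.7774.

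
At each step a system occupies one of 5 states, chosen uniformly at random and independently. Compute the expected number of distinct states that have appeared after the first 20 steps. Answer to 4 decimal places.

4.9424

For each state, P(seen in 20 steps) = 1 - (4/5)^20 = 0.98847.
By linearity of expectation, E[distinct seen] = 5·(1 - (4/5)^20) = 4.94235.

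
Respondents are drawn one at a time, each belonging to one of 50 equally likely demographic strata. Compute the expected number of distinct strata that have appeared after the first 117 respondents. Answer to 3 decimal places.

For each stratum, P(seen in 117 respondents) = 1 - (49/50)^117 = 0.9059.
By linearity of expectation, E[distinct seen] = 50·(1 - (49/50)^117) = 45.2965.

45.297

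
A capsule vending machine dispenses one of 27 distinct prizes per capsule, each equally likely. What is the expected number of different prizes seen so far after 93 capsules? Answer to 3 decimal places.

26.193

For each prize, P(seen in 93 capsules) = 1 - (26/27)^93 = 0.9701.
By linearity of expectation, E[distinct seen] = 27·(1 - (26/27)^93) = 26.1927.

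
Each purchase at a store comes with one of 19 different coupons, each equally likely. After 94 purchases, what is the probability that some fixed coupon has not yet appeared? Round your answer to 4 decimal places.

On each purchase the fixed coupon fails to appear with probability 18/19.
P(still missing after 94) = (18/19)^94 = 0.00621.

0.0062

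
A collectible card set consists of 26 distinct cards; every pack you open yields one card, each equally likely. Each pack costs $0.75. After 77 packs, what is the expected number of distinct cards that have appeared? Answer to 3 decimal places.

For each card, P(seen in 77 packs) = 1 - (25/26)^77 = 0.9512.
By linearity of expectation, E[distinct seen] = 26·(1 - (25/26)^77) = 24.7312.

24.731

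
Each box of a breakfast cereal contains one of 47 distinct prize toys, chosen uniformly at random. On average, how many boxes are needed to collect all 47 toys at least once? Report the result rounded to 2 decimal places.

208.58

Split into phases: going from k distinct to k+1 distinct takes on average 47/(47-k) boxes.
E[T] = 47/47 + 47/46 + 47/45 + ... + 47/2 + 47/1 = 47·H_{47}.
H_{47} = 4.438, so E[T] = 208.584.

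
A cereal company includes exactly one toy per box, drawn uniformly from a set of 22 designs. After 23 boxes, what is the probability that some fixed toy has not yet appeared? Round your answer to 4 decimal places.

On each box the fixed toy fails to appear with probability 21/22.
P(still missing after 23) = (21/22)^23 = 0.34302.

0.3430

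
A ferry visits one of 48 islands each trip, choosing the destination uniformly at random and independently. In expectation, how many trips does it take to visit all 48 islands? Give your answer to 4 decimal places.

214.0223

Split into phases: going from k distinct to k+1 distinct takes on average 48/(48-k) trips.
E[T] = 48/48 + 48/47 + 48/46 + ... + 48/2 + 48/1 = 48·H_{48}.
H_{48} = 4.45880, so E[T] = 214.02226.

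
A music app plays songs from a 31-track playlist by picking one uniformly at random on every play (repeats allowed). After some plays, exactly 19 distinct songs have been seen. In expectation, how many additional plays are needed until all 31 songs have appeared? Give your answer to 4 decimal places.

96.1995

With k distinct songs already seen, the next new one takes an expected 31/(31-k) plays.
Sum over k = 19,...,30: E = 31/12 + 31/11 + 31/10 + ... + 31/2 + 31/1 = 96.19953.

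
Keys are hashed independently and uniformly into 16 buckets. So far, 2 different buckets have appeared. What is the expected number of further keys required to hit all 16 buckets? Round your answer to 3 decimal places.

From k distinct to k+1 distinct takes on average 16/(16-k) keys.
Sum over k = 2,...,15: E = 16/14 + 16/13 + 16/12 + ... + 16/2 + 16/1 = 52.0250.

52.025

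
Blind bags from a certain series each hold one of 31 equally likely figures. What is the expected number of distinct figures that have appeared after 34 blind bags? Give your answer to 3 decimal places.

For each figure, P(seen in 34 blind bags) = 1 - (30/31)^34 = 0.6720.
By linearity of expectation, E[distinct seen] = 31·(1 - (30/31)^34) = 20.8331.

20.833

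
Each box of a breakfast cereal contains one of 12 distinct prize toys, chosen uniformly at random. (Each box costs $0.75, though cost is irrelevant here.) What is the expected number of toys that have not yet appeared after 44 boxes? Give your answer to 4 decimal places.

For each toy, P(unseen after 44) = (11/12)^44 = 0.02174.
By linearity of expectation, E[unseen] = 12·(11/12)^44 = 0.26091.

0.2609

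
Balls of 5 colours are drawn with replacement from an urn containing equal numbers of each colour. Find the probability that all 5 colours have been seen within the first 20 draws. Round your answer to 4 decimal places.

0.9427

Let A_i be the event that colour i is missing after 20 draws. By inclusion–exclusion on the A_i,
P(all seen) = Σ_{j=0}^{5} (-1)^j C(5,j)((5-j)/5)^20
= 1.00000 - 0.05765 + 0.00037 - 0.00000 + 0.00000 - 0.00000
= 0.94272.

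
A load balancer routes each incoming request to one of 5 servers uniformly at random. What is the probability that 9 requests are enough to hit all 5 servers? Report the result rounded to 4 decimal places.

0.4271

Let A_i be the event that server i is missing after 9 requests. By inclusion–exclusion on the A_i,
P(all seen) = Σ_{j=0}^{5} (-1)^j C(5,j)((5-j)/5)^9
= 1.00000 - 0.67109 + 0.10078 - 0.00262 + 0.00000 - 0.00000
= 0.42707.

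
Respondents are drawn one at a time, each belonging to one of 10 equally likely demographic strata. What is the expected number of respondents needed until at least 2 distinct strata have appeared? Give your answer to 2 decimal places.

With k distinct strata already seen, the next new one arrives after an expected 10/(10-k) respondents.
Sum over k = 0,...,1: E = 10/10 + 10/9 = 2.111.

2.11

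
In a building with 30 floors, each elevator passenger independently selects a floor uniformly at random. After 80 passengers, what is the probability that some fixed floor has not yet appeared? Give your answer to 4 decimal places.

0.0664

Each passenger misses the fixed floor with probability (30-1)/30 = 29/30, independently.
P(still missing after 80) = (29/30)^80 = 0.06640.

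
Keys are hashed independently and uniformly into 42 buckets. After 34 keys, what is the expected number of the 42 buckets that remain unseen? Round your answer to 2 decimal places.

For each bucket, P(unseen after 34) = (41/42)^34 = 0.441.
By linearity of expectation, E[unseen] = 42·(41/42)^34 = 18.511.

18.51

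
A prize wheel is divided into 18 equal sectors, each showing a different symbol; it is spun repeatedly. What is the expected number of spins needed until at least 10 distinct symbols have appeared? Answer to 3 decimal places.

Going from k to k+1 distinct takes a geometric number of spins with mean 18/(18-k).
Sum over k = 0,...,9: E = 18/18 + 18/17 + 18/16 + ... + 18/10 + 18/9 = 13.9905.

13.991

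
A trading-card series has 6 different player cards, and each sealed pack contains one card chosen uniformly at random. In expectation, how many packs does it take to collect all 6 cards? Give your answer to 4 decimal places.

14.7000

The wait to go from k to k+1 distinct cards is geometric with mean 6/(6-k).
E[T] = 6/6 + 6/5 + 6/4 + 6/3 + 6/2 + 6/1 = 6·H_{6}.
H_{6} = 2.45000, so E[T] = 14.70000.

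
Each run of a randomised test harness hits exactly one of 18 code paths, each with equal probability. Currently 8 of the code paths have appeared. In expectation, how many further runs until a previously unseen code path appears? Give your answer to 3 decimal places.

Each run yields a new code path with probability (18-8)/18 = 10/18, so the wait is geometric with mean 18/10.
E = 18/10 = 1.8000.

1.800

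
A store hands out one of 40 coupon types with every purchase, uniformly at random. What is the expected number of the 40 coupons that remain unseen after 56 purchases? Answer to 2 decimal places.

9.69

For each coupon, P(unseen after 56) = (39/40)^56 = 0.242.
By linearity of expectation, E[unseen] = 40·(39/40)^56 = 9.690.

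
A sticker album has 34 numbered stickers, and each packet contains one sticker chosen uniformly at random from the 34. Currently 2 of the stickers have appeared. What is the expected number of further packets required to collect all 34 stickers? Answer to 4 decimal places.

From k distinct to k+1 distinct takes on average 34/(34-k) packets.
Sum over k = 2,...,33: E = 34/32 + 34/31 + 34/30 + ... + 34/2 + 34/1 = 137.98884.

137.9888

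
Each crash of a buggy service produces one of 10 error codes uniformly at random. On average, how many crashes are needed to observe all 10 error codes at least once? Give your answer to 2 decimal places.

Split into phases: going from k distinct to k+1 distinct takes on average 10/(10-k) crashes.
E[T] = 10/10 + 10/9 + 10/8 + ... + 10/2 + 10/1 = 10·H_{10}.
H_{10} = 2.929, so E[T] = 29.290.

29.29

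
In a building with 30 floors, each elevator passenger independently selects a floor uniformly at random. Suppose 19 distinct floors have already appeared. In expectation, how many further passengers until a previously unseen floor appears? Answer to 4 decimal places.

Each passenger yields a new floor with probability (30-19)/30 = 11/30, so the wait is geometric with mean 30/11.
E = 30/11 = 2.72727.

2.7273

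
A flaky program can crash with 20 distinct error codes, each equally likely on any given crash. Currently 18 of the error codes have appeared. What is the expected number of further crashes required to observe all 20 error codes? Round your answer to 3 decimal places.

30.000

With k distinct error codes already seen, the next new one takes an expected 20/(20-k) crashes.
Sum over k = 18,...,19: E = 20/2 + 20/1 = 30.0000.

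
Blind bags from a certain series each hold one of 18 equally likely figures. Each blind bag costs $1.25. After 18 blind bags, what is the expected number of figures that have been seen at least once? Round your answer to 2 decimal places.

For each figure, P(seen in 18 blind bags) = 1 - (17/18)^18 = 0.643.
By linearity of expectation, E[distinct seen] = 18·(1 - (17/18)^18) = 11.566.

11.57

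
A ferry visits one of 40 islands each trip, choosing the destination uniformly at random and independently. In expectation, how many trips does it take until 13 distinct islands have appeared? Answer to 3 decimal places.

15.483

With k distinct islands already seen, the next new one arrives after an expected 40/(40-k) trips.
Sum over k = 0,...,12: E = 40/40 + 40/39 + 40/38 + ... + 40/29 + 40/28 = 15.4835.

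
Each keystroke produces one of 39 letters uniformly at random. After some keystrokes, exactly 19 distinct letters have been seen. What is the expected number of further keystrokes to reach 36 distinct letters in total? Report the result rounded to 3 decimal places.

68.812

From k distinct to k+1 distinct takes on average 39/(39-k) keystrokes.
Sum over k = 19,...,35: E = 39/20 + 39/19 + 39/18 + ... + 39/5 + 39/4 = 68.8118.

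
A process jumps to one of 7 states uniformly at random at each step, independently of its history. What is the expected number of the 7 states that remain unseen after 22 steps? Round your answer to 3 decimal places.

0.236

For each state, P(unseen after 22) = (6/7)^22 = 0.0337.
By linearity of expectation, E[unseen] = 7·(6/7)^22 = 0.2357.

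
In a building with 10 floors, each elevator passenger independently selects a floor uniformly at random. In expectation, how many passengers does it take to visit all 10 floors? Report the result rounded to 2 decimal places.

29.29

After k distinct floors have appeared, the next passenger gives a new one with probability (10-k)/10, so the expected wait for the (k+1)-th is 10/(10-k).
E[T] = 10/10 + 10/9 + 10/8 + ... + 10/2 + 10/1 = 10·H_{10}.
H_{10} = 2.929, so E[T] = 29.290.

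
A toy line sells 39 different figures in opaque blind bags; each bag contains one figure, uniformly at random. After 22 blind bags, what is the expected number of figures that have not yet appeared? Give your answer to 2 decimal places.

For each figure, P(unseen after 22) = (38/39)^22 = 0.565.
By linearity of expectation, E[unseen] = 39·(38/39)^22 = 22.023.

22.02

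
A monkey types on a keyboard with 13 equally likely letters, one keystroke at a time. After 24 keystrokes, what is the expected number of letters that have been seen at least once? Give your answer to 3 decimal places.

For each letter, P(seen in 24 keystrokes) = 1 - (12/13)^24 = 0.8535.
By linearity of expectation, E[distinct seen] = 13·(1 - (12/13)^24) = 11.0961.

11.096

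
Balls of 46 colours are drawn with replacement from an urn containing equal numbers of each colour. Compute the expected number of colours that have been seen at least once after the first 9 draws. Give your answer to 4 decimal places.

8.2558

For each colour, P(seen in 9 draws) = 1 - (45/46)^9 = 0.17947.
By linearity of expectation, E[distinct seen] = 46·(1 - (45/46)^9) = 8.25582.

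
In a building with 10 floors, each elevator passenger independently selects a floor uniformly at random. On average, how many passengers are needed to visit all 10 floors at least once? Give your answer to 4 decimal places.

The wait to go from k to k+1 distinct floors is geometric with mean 10/(10-k).
E[T] = 10/10 + 10/9 + 10/8 + ... + 10/2 + 10/1 = 10·H_{10}.
H_{10} = 2.92897, so E[T] = 29.28968.

29.2897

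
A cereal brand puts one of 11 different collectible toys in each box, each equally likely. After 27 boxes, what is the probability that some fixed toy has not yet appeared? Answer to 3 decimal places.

0.076

On each box the fixed toy fails to appear with probability 10/11.
P(still missing after 27) = (10/11)^27 = 0.0763.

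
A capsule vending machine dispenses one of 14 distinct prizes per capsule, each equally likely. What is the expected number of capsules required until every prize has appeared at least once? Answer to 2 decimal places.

45.52

After k distinct prizes have appeared, the next capsule gives a new one with probability (14-k)/14, so the expected wait for the (k+1)-th is 14/(14-k).
E[T] = 14/14 + 14/13 + 14/12 + ... + 14/2 + 14/1 = 14·H_{14}.
H_{14} = 3.252, so E[T] = 45.522.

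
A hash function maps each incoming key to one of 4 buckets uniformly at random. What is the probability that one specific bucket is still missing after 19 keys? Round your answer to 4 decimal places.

Each key misses the fixed bucket with probability (4-1)/4 = 3/4, independently.
P(still missing after 19) = (3/4)^19 = 0.00423.

0.0042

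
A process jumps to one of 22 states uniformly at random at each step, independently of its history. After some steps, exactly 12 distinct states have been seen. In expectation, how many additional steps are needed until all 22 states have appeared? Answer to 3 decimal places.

From k distinct to k+1 distinct takes on average 22/(22-k) steps.
Sum over k = 12,...,21: E = 22/10 + 22/9 + 22/8 + ... + 22/2 + 22/1 = 64.4373.

64.437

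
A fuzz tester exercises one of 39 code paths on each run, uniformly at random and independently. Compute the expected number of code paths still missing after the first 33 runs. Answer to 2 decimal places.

16.55

For each code path, P(unseen after 33) = (38/39)^33 = 0.424.
By linearity of expectation, E[unseen] = 39·(38/39)^33 = 16.550.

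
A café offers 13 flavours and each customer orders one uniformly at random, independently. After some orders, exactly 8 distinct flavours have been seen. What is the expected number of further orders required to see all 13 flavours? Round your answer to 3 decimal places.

From k distinct to k+1 distinct takes on average 13/(13-k) orders.
Sum over k = 8,...,12: E = 13/5 + 13/4 + 13/3 + 13/2 + 13/1 = 29.6833.

29.683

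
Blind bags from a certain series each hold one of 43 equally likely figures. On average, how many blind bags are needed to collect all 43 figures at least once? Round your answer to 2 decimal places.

187.05

The wait to go from k to k+1 distinct figures is geometric with mean 43/(43-k).
E[T] = 43/43 + 43/42 + 43/41 + ... + 43/2 + 43/1 = 43·H_{43}.
H_{43} = 4.350, so E[T] = 187.050.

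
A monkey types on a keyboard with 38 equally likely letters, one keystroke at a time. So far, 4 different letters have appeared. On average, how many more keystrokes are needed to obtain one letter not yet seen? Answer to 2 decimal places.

1.12

The number of keystrokes until the next new letter is geometric with success probability 34/38, so its mean is 38/34.
E = 38/34 = 1.118.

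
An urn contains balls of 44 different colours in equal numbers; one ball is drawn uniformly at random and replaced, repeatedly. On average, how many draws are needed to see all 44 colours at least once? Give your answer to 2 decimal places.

192.40

After k distinct colours have appeared, the next draw gives a new one with probability (44-k)/44, so the expected wait for the (k+1)-th is 44/(44-k).
E[T] = 44/44 + 44/43 + 44/42 + ... + 44/2 + 44/1 = 44·H_{44}.
H_{44} = 4.373, so E[T] = 192.400.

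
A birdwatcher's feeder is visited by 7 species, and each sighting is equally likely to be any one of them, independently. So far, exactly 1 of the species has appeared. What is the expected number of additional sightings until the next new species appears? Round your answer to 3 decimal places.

The number of sightings until the next new species is geometric with success probability 6/7, so its mean is 7/6.
E = 7/6 = 1.1667.

1.167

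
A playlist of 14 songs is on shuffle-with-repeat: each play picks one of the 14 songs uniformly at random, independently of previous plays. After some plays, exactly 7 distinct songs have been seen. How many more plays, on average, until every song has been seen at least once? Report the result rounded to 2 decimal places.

36.30

From k distinct to k+1 distinct takes on average 14/(14-k) plays.
Sum over k = 7,...,13: E = 14/7 + 14/6 + 14/5 + ... + 14/2 + 14/1 = 36.300.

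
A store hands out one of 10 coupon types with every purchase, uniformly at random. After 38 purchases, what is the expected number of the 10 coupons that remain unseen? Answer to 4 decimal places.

0.1825

For each coupon, P(unseen after 38) = (9/10)^38 = 0.01825.
By linearity of expectation, E[unseen] = 10·(9/10)^38 = 0.18248.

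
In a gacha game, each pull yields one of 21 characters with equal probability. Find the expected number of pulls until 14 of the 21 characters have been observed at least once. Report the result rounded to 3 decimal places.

With k distinct characters already seen, the next new one arrives after an expected 21/(21-k) pulls.
Sum over k = 0,...,13: E = 21/21 + 21/20 + 21/19 + ... + 21/9 + 21/8 = 22.1025.

22.103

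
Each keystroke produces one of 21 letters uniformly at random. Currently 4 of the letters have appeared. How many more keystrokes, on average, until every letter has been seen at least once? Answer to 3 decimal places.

From k distinct to k+1 distinct takes on average 21/(21-k) keystrokes.
Sum over k = 4,...,20: E = 21/17 + 21/16 + 21/15 + ... + 21/2 + 21/1 = 72.2306.

72.231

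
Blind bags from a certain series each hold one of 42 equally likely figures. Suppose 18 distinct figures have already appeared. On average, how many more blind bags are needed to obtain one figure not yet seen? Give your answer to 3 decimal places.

1.750

The number of blind bags until the next new figure is geometric with success probability 24/42, so its mean is 42/24.
E = 42/24 = 1.7500.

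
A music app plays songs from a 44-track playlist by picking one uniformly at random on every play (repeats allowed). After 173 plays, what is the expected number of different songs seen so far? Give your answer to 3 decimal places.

For each song, P(seen in 173 plays) = 1 - (43/44)^173 = 0.9813.
By linearity of expectation, E[distinct seen] = 44·(1 - (43/44)^173) = 43.1755.

43.176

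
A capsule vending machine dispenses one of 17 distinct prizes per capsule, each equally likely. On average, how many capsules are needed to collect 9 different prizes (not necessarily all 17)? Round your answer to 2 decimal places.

Going from k to k+1 distinct takes a geometric number of capsules with mean 17/(17-k).
Sum over k = 0,...,8: E = 17/17 + 17/16 + 17/15 + ... + 17/10 + 17/9 = 12.269.

12.27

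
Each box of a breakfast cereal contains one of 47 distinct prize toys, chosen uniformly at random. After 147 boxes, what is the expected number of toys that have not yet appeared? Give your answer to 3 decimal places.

For each toy, P(unseen after 147) = (46/47)^147 = 0.0424.
By linearity of expectation, E[unseen] = 47·(46/47)^147 = 1.9912.

1.991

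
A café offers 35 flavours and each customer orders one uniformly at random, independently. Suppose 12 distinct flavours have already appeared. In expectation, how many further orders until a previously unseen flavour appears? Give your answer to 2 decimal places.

1.52

The number of orders until the next new flavour is geometric with success probability 23/35, so its mean is 35/23.
E = 35/23 = 1.522.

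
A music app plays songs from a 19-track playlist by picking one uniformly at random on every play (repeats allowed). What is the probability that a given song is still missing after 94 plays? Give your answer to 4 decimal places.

0.0062

Each play misses the fixed song with probability (19-1)/19 = 18/19, independently.
P(still missing after 94) = (18/19)^94 = 0.00621.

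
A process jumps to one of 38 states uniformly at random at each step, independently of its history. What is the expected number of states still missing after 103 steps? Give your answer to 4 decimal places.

2.4370

For each state, P(unseen after 103) = (37/38)^103 = 0.06413.
By linearity of expectation, E[unseen] = 38·(37/38)^103 = 2.43697.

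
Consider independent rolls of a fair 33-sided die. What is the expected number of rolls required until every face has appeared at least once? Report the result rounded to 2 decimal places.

Split into phases: going from k distinct to k+1 distinct takes on average 33/(33-k) rolls.
E[T] = 33/33 + 33/32 + 33/31 + ... + 33/2 + 33/1 = 33·H_{33}.
H_{33} = 4.089, so E[T] = 134.930.

134.93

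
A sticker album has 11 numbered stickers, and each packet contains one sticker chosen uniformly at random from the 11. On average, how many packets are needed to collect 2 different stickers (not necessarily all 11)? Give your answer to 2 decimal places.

2.10

Going from k to k+1 distinct takes a geometric number of packets with mean 11/(11-k).
Sum over k = 0,...,1: E = 11/11 + 11/10 = 2.100.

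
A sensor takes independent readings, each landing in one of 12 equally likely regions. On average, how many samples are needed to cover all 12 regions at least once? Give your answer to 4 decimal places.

Split into phases: going from k distinct to k+1 distinct takes on average 12/(12-k) samples.
E[T] = 12/12 + 12/11 + 12/10 + ... + 12/2 + 12/1 = 12·H_{12}.
H_{12} = 3.10321, so E[T] = 37.23853.

37.2385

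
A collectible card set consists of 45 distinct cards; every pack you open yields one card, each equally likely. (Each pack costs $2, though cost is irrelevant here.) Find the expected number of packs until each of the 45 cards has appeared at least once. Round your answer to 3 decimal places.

197.773

After k distinct cards have appeared, the next pack gives a new one with probability (45-k)/45, so the expected wait for the (k+1)-th is 45/(45-k).
E[T] = 45/45 + 45/44 + 45/43 + ... + 45/2 + 45/1 = 45·H_{45}.
H_{45} = 4.3949, so E[T] = 197.7727.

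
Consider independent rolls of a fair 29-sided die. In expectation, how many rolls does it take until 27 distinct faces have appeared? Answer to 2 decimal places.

With k distinct faces already seen, the next new one arrives after an expected 29/(29-k) rolls.
Sum over k = 0,...,26: E = 29/29 + 29/28 + 29/27 + ... + 29/4 + 29/3 = 71.388.

71.39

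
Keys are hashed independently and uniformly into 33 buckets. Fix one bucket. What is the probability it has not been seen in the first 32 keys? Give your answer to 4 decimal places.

0.3736

Each key misses the fixed bucket with probability (33-1)/33 = 32/33, independently.
P(still missing after 32) = (32/33)^32 = 0.37355.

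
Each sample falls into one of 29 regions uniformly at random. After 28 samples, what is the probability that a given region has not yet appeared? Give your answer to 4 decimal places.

Each sample misses the fixed region with probability (29-1)/29 = 28/29, independently.
P(still missing after 28) = (28/29)^28 = 0.37435.

0.3744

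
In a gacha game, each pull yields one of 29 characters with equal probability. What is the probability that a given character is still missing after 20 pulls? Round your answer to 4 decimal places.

0.4957

Each pull misses the fixed character with probability (29-1)/29 = 28/29, independently.
P(still missing after 20) = (28/29)^20 = 0.49568.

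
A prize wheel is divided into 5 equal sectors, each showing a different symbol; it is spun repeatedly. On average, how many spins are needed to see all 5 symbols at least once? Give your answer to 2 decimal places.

After k distinct symbols have appeared, the next spin gives a new one with probability (5-k)/5, so the expected wait for the (k+1)-th is 5/(5-k).
E[T] = 5/5 + 5/4 + 5/3 + 5/2 + 5/1 = 5·H_{5}.
H_{5} = 2.283, so E[T] = 11.417.

11.42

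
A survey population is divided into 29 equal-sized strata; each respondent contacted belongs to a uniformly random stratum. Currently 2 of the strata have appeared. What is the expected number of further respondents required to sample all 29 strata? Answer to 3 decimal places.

The wait to go from k to k+1 distinct strata is geometric with mean 29/(29-k).
Sum over k = 2,...,28: E = 29/27 + 29/26 + 29/25 + ... + 29/2 + 29/1 = 112.8522.

112.852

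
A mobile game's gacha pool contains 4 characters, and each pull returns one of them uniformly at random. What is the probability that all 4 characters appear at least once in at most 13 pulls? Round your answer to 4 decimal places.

Let A_i be the event that character i is missing after 13 pulls. By inclusion–exclusion on the A_i,
P(all seen) = Σ_{j=0}^{4} (-1)^j C(4,j)((4-j)/4)^13
= 1.00000 - 0.09503 + 0.00073 - 0.00000 + 0.00000
= 0.90570.

0.9057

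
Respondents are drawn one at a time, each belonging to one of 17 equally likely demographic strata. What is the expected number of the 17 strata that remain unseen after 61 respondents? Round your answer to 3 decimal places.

For each stratum, P(unseen after 61) = (16/17)^61 = 0.0248.
By linearity of expectation, E[unseen] = 17·(16/17)^61 = 0.4211.

0.421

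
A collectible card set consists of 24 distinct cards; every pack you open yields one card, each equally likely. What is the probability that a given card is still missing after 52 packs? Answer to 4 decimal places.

Each pack misses the fixed card with probability (24-1)/24 = 23/24, independently.
P(still missing after 52) = (23/24)^52 = 0.10936.

0.1094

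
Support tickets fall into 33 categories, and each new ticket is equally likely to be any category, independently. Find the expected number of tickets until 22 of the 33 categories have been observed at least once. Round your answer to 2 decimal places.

Going from k to k+1 distinct takes a geometric number of tickets with mean 33/(33-k).
Sum over k = 0,...,21: E = 33/33 + 33/32 + 33/31 + ... + 33/13 + 33/12 = 35.274.

35.27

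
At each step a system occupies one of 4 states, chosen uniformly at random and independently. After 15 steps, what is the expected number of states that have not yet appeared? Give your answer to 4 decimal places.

0.0535

For each state, P(unseen after 15) = (3/4)^15 = 0.01336.
By linearity of expectation, E[unseen] = 4·(3/4)^15 = 0.05345.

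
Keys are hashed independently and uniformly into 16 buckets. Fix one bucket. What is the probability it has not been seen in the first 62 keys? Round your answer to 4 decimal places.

0.0183

On each key the fixed bucket fails to appear with probability 15/16.
P(still missing after 62) = (15/16)^62 = 0.01829.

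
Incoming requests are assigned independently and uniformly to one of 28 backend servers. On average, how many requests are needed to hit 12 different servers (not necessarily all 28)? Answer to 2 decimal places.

Going from k to k+1 distinct takes a geometric number of requests with mean 28/(28-k).
Sum over k = 0,...,11: E = 28/28 + 28/27 + 28/26 + ... + 28/18 + 28/17 = 15.300.

15.30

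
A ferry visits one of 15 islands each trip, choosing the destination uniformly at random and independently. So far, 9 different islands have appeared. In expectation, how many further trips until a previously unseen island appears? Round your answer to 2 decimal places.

2.50

The number of trips until the next new island is geometric with success probability 6/15, so its mean is 15/6.
E = 15/6 = 2.500.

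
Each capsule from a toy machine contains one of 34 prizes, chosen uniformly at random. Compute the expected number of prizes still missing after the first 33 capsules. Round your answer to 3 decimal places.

For each prize, P(unseen after 33) = (33/34)^33 = 0.3734.
By linearity of expectation, E[unseen] = 34·(33/34)^33 = 12.6951.

12.695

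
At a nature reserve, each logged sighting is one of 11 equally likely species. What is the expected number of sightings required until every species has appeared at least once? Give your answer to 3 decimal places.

33.219

The wait to go from k to k+1 distinct species is geometric with mean 11/(11-k).
E[T] = 11/11 + 11/10 + 11/9 + ... + 11/2 + 11/1 = 11·H_{11}.
H_{11} = 3.0199, so E[T] = 33.2187.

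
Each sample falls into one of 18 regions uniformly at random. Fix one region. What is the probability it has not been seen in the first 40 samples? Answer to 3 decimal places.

0.102

Each sample misses the fixed region with probability (18-1)/18 = 17/18, independently.
P(still missing after 40) = (17/18)^40 = 0.1016.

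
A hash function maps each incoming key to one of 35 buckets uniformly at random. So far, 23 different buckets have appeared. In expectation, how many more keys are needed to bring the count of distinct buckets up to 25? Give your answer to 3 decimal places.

With k distinct buckets already seen, the next new one takes an expected 35/(35-k) keys.
Sum over k = 23,...,24: E = 35/12 + 35/11 = 6.0985.

6.098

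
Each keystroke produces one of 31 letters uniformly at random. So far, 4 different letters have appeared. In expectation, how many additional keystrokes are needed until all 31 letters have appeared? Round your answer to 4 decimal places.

120.6352

From k distinct to k+1 distinct takes on average 31/(31-k) keystrokes.
Sum over k = 4,...,30: E = 31/27 + 31/26 + 31/25 + ... + 31/2 + 31/1 = 120.63516.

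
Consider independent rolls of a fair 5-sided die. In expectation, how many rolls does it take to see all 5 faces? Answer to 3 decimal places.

11.417

The wait to go from k to k+1 distinct faces is geometric with mean 5/(5-k).
E[T] = 5/5 + 5/4 + 5/3 + 5/2 + 5/1 = 5·H_{5}.
H_{5} = 2.2833, so E[T] = 11.4167.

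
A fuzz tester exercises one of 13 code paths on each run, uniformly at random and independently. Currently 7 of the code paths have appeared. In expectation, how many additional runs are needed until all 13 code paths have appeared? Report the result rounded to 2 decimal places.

With k distinct code paths already seen, the next new one takes an expected 13/(13-k) runs.
Sum over k = 7,...,12: E = 13/6 + 13/5 + 13/4 + 13/3 + 13/2 + 13/1 = 31.850.

31.85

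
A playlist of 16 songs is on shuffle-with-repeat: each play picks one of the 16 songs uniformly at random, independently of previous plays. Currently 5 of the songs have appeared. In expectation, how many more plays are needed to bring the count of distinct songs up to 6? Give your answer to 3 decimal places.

1.455

From k distinct to k+1 distinct takes on average 16/(16-k) plays.
Only the k = 5 term is needed: E = 16/11 = 1.4545.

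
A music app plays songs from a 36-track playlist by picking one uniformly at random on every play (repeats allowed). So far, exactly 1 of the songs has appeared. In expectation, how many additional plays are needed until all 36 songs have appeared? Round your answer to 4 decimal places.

149.2841

The wait to go from k to k+1 distinct songs is geometric with mean 36/(36-k).
Sum over k = 1,...,35: E = 36/35 + 36/34 + 36/33 + ... + 36/2 + 36/1 = 149.28413.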